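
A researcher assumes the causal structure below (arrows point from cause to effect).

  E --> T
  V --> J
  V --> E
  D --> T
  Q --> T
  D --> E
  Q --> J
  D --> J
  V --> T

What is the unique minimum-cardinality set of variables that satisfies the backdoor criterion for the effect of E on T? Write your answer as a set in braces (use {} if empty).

Variables eligible for adjustment (non-descendants of E, excluding E and T): {D, J, Q, V}.
Backdoor paths from E to T:
  P1: E <- D -> J <- V -> T
  P2: E <- D -> J <- Q -> T
  P3: E <- D -> T
  P4: E <- V -> J <- D -> T
  P5: E <- V -> J <- Q -> T
  P6: E <- V -> T
The empty set is not sufficient: P3 (E <- D -> T) has no collider blocking it and no conditioned non-collider, so it is open.
Try {D, V}:
  P1: blocked at fork node D ∈ conditioning set.
  P2: blocked at fork node D ∈ conditioning set.
  P3: blocked at fork node D ∈ conditioning set.
  P4: blocked at fork node V ∈ conditioning set.
  P5: blocked at fork node V ∈ conditioning set.
  P6: blocked at fork node V ∈ conditioning set.
{D, V} contains no descendant of E and blocks every backdoor path.
Every element of {D, V} is needed (dropping D leaves P3 open; dropping V leaves P6 open), so no proper subset is valid.
Among all size-2 subsets of the eligible variables, only {D, V} blocks every backdoor path, so it is the unique smallest valid adjustment set.

{D, V}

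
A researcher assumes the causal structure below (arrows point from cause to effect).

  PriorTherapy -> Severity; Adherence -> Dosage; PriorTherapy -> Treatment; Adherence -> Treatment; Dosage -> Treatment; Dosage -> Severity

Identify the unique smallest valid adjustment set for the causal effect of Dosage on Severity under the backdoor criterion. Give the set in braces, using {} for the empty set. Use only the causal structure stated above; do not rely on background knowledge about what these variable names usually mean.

{}

Variables eligible for adjustment (non-descendants of Dosage, excluding Dosage and Severity): {Adherence, PriorTherapy}.
Backdoor paths from Dosage to Severity:
  P1: Dosage <- Adherence -> Treatment <- PriorTherapy -> Severity
Each backdoor path contains an unconditioned collider, so every path is already blocked with the empty conditioning set:
  P1: blocked at collider Treatment (neither it nor any descendant is in the conditioning set).
The empty set is therefore the unique smallest valid set.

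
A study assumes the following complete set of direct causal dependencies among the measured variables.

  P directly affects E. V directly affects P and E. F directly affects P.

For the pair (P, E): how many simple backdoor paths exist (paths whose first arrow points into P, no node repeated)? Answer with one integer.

1

A backdoor path from P to E is any simple undirected path whose first edge points into P (i.e. leaves P via a parent).
Parents of P: {F, V}.
Enumerating:
  P1: P <- V -> E
That exhausts the simple backdoor paths. Count: 1.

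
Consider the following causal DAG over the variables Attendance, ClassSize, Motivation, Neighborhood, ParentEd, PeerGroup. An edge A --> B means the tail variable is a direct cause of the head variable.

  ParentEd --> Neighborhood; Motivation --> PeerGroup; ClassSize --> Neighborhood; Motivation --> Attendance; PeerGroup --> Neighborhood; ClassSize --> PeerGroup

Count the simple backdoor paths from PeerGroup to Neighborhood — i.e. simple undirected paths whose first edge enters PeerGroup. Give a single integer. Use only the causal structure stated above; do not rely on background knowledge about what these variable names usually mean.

1

A backdoor path from PeerGroup to Neighborhood is any simple undirected path whose first edge points into PeerGroup (i.e. leaves PeerGroup via a parent).
Parents of PeerGroup: {ClassSize, Motivation}.
Enumerating:
  P1: PeerGroup <- ClassSize -> Neighborhood
That exhausts the simple backdoor paths. Count: 1.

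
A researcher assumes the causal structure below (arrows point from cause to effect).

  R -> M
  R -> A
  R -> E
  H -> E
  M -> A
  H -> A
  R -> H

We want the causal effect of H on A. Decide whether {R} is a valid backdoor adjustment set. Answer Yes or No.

Backdoor paths from H to A (paths whose first edge points into H):
  P1: H <- R -> M -> A
  P2: H <- R -> A
Condition 1 (no descendant of H in the set): holds — descendants of H are {A, E}; none are in {R}.
Condition 2 (every backdoor path blocked by {R}):
  P1: blocked at fork node R ∈ conditioning set.
  P2: blocked at fork node R ∈ conditioning set.
{R} satisfies the backdoor criterion.

Yes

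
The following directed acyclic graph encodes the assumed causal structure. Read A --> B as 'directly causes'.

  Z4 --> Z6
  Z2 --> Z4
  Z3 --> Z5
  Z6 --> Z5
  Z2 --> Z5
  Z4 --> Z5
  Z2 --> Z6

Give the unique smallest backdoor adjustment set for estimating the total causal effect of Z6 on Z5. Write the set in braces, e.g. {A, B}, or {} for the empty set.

{Z2, Z4}

Variables eligible for adjustment (non-descendants of Z6, excluding Z6 and Z5): {Z2, Z3, Z4}.
Backdoor paths from Z6 to Z5:
  P1: Z6 <- Z2 -> Z4 -> Z5
  P2: Z6 <- Z2 -> Z5
  P3: Z6 <- Z4 <- Z2 -> Z5
  P4: Z6 <- Z4 -> Z5
The empty set is not sufficient: P1 (Z6 <- Z2 -> Z4 -> Z5) has no collider blocking it and no conditioned non-collider, so it is open.
Try {Z2, Z4}:
  P1: blocked at fork node Z2 ∈ conditioning set.
  P2: blocked at fork node Z2 ∈ conditioning set.
  P3: blocked at chain node Z4 ∈ conditioning set.
  P4: blocked at fork node Z4 ∈ conditioning set.
{Z2, Z4} contains no descendant of Z6 and blocks every backdoor path.
Every element of {Z2, Z4} is needed (dropping Z2 leaves P2 open; dropping Z4 leaves P4 open), so no proper subset is valid.
Among all size-2 subsets of the eligible variables, only {Z2, Z4} blocks every backdoor path, so it is the unique smallest valid adjustment set.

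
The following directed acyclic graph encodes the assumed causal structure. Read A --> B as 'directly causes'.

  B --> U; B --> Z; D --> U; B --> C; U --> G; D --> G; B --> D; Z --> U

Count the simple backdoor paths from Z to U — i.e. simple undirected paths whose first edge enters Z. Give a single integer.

A backdoor path from Z to U is any simple undirected path whose first edge points into Z (i.e. leaves Z via a parent).
Parents of Z: {B}.
Enumerating:
  P1: Z <- B -> D -> U
  P2: Z <- B -> D -> G <- U
  P3: Z <- B -> U
That exhausts the simple backdoor paths. Count: 3.

3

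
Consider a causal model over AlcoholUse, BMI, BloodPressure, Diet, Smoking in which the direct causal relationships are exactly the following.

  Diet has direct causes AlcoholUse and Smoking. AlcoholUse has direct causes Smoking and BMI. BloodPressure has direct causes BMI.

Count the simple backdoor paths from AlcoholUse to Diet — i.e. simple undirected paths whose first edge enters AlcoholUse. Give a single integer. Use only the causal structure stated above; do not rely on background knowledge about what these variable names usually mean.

1

A backdoor path from AlcoholUse to Diet is any simple undirected path whose first edge points into AlcoholUse (i.e. leaves AlcoholUse via a parent).
Parents of AlcoholUse: {BMI, Smoking}.
Enumerating:
  P1: AlcoholUse <- Smoking -> Diet
That exhausts the simple backdoor paths. Count: 1.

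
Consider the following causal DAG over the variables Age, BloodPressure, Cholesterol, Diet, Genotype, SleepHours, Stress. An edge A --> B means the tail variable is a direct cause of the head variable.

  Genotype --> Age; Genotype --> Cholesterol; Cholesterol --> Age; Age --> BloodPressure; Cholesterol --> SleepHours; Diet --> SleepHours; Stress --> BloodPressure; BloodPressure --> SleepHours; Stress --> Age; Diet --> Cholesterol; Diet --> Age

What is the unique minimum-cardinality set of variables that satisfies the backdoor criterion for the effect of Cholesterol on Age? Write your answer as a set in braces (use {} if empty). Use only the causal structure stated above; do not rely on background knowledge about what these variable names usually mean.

Variables eligible for adjustment (non-descendants of Cholesterol, excluding Cholesterol and Age): {Diet, Genotype, Stress}.
Backdoor paths from Cholesterol to Age:
  P1: Cholesterol <- Diet -> Age
  P2: Cholesterol <- Diet -> SleepHours <- BloodPressure <- Stress -> Age
  P3: Cholesterol <- Diet -> SleepHours <- BloodPressure <- Age
  P4: Cholesterol <- Genotype -> Age
The empty set is not sufficient: P1 (Cholesterol <- Diet -> Age) has no collider blocking it and no conditioned non-collider, so it is open.
Try {Diet, Genotype}:
  P1: blocked at fork node Diet ∈ conditioning set.
  P2: blocked at fork node Diet ∈ conditioning set.
  P3: blocked at fork node Diet ∈ conditioning set.
  P4: blocked at fork node Genotype ∈ conditioning set.
{Diet, Genotype} contains no descendant of Cholesterol and blocks every backdoor path.
Every element of {Diet, Genotype} is needed (dropping Diet leaves P1 open; dropping Genotype leaves P4 open), so no proper subset is valid.
Among all size-2 subsets of the eligible variables, only {Diet, Genotype} blocks every backdoor path, so it is the unique smallest valid adjustment set.

{Diet, Genotype}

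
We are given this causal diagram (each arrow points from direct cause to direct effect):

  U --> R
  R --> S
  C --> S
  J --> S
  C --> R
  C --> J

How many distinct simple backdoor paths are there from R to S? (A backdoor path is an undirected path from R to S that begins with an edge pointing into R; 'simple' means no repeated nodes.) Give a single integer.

2

A backdoor path from R to S is any simple undirected path whose first edge points into R (i.e. leaves R via a parent).
Parents of R: {C, U}.
Enumerating:
  P1: R <- C -> J -> S
  P2: R <- C -> S
That exhausts the simple backdoor paths. Count: 2.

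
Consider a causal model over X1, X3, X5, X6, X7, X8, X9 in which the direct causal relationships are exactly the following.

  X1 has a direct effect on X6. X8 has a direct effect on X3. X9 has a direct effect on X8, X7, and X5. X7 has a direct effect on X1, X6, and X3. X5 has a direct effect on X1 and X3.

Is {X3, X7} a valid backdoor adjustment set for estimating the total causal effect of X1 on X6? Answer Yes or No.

Yes

Backdoor paths from X1 to X6 (paths whose first edge points into X1):
  P1: X1 <- X5 <- X9 -> X7 -> X6
  P2: X1 <- X5 <- X9 -> X8 -> X3 <- X7 -> X6
  P3: X1 <- X5 -> X3 <- X7 -> X6
  P4: X1 <- X5 -> X3 <- X8 <- X9 -> X7 -> X6
  P5: X1 <- X7 -> X6
Condition 1 (no descendant of X1 in the set): holds — descendants of X1 are {X6}; none are in {X3, X7}.
Condition 2 (every backdoor path blocked by {X3, X7}):
  P1: blocked at chain node X7 ∈ conditioning set.
  P2: blocked at fork node X7 ∈ conditioning set.
  P3: blocked at fork node X7 ∈ conditioning set.
  P4: blocked at chain node X7 ∈ conditioning set.
  P5: blocked at fork node X7 ∈ conditioning set.
{X3, X7} satisfies the backdoor criterion.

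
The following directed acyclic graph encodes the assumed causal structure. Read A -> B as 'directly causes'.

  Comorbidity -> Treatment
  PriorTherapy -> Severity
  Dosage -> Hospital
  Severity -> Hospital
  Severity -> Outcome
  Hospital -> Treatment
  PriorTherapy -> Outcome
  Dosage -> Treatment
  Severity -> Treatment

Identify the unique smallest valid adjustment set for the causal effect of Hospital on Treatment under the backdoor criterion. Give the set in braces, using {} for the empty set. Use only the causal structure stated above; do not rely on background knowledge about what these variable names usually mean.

Variables eligible for adjustment (non-descendants of Hospital, excluding Hospital and Treatment): {Comorbidity, Dosage, Outcome, PriorTherapy, Severity}.
Backdoor paths from Hospital to Treatment:
  P1: Hospital <- Dosage -> Treatment
  P2: Hospital <- Severity -> Treatment
The empty set is not sufficient: P1 (Hospital <- Dosage -> Treatment) has no collider blocking it and no conditioned non-collider, so it is open.
Try {Dosage, Severity}:
  P1: blocked at fork node Dosage ∈ conditioning set.
  P2: blocked at fork node Severity ∈ conditioning set.
{Dosage, Severity} contains no descendant of Hospital and blocks every backdoor path.
Every element of {Dosage, Severity} is needed (dropping Dosage leaves P1 open; dropping Severity leaves P2 open), so no proper subset is valid.
Among all size-2 subsets of the eligible variables, only {Dosage, Severity} blocks every backdoor path, so it is the unique smallest valid adjustment set.

{Dosage, Severity}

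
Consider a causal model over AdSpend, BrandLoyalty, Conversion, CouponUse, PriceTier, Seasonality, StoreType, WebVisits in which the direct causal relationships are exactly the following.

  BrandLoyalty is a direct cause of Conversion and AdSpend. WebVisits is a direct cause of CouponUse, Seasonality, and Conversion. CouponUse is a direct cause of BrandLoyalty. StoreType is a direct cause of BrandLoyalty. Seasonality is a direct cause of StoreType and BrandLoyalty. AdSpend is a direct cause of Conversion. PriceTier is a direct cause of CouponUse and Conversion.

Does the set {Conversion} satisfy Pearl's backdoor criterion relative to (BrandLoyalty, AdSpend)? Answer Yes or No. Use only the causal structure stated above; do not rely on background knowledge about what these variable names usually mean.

Backdoor paths from BrandLoyalty to AdSpend (paths whose first edge points into BrandLoyalty):
  P1: BrandLoyalty <- Seasonality <- WebVisits -> CouponUse <- PriceTier -> Conversion <- AdSpend
  P2: BrandLoyalty <- Seasonality <- WebVisits -> Conversion <- AdSpend
  P3: BrandLoyalty <- StoreType <- Seasonality <- WebVisits -> CouponUse <- PriceTier -> Conversion <- AdSpend
  P4: BrandLoyalty <- StoreType <- Seasonality <- WebVisits -> Conversion <- AdSpend
  P5: BrandLoyalty <- CouponUse <- WebVisits -> Conversion <- AdSpend
  P6: BrandLoyalty <- CouponUse <- PriceTier -> Conversion <- AdSpend
Condition 1 (no descendant of BrandLoyalty in the set): FAILS — Conversion is a descendant of BrandLoyalty.
Condition 2 (every backdoor path blocked by {Conversion}):
  P1: open — collider(s) CouponUse, Conversion are conditioned on (or have a conditioned descendant) and no non-collider on the path is in the set.
  P2: open — collider(s) Conversion are conditioned on (or have a conditioned descendant) and no non-collider on the path is in the set.
  P3: open — collider(s) CouponUse, Conversion are conditioned on (or have a conditioned descendant) and no non-collider on the path is in the set.
  P4: open — collider(s) Conversion are conditioned on (or have a conditioned descendant) and no non-collider on the path is in the set.
  P5: open — collider(s) Conversion are conditioned on (or have a conditioned descendant) and no non-collider on the path is in the set.
  P6: open — collider(s) Conversion are conditioned on (or have a conditioned descendant) and no non-collider on the path is in the set.
{Conversion} does not satisfy the backdoor criterion.

No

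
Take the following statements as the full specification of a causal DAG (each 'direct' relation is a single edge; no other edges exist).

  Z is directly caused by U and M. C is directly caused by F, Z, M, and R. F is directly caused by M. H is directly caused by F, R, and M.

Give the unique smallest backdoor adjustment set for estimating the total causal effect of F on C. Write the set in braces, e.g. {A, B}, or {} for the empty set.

{M}

Variables eligible for adjustment (non-descendants of F, excluding F and C): {M, R, U, Z}.
Backdoor paths from F to C:
  P1: F <- M -> Z -> C
  P2: F <- M -> H <- R -> C
  P3: F <- M -> C
The empty set is not sufficient: P1 (F <- M -> Z -> C) has no collider blocking it and no conditioned non-collider, so it is open.
Try {M}:
  P1: blocked at fork node M ∈ conditioning set.
  P2: blocked at fork node M ∈ conditioning set.
  P3: blocked at fork node M ∈ conditioning set.
{M} contains no descendant of F and blocks every backdoor path.
No other singleton works — e.g. {R} leaves P1 open — so {M} is the unique smallest valid adjustment set.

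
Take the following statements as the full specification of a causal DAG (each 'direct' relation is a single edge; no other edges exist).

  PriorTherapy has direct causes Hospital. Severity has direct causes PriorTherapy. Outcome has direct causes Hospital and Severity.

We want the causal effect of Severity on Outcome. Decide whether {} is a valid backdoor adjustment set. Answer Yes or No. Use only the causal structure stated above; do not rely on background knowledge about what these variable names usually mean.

No

Backdoor paths from Severity to Outcome (paths whose first edge points into Severity):
  P1: Severity <- PriorTherapy <- Hospital -> Outcome
Condition 1 (no descendant of Severity in the set): holds — descendants of Severity are {Outcome}; none are in {}.
Condition 2 (every backdoor path blocked by {}):
  P1: open — no interior node is in the conditioning set.
{} does not satisfy the backdoor criterion.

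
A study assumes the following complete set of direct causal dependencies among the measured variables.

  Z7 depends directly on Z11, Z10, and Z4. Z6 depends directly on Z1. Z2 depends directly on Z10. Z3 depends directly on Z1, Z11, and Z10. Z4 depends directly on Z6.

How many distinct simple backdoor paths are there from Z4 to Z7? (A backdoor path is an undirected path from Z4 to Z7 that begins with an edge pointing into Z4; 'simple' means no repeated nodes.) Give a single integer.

A backdoor path from Z4 to Z7 is any simple undirected path whose first edge points into Z4 (i.e. leaves Z4 via a parent).
Parents of Z4: {Z6}.
Enumerating:
  P1: Z4 <- Z6 <- Z1 -> Z3 <- Z11 -> Z7
  P2: Z4 <- Z6 <- Z1 -> Z3 <- Z10 -> Z7
That exhausts the simple backdoor paths. Count: 2.

2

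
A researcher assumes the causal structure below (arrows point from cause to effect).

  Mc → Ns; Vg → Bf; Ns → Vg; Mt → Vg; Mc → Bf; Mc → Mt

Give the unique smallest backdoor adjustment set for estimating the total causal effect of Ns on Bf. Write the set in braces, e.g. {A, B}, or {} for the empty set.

Variables eligible for adjustment (non-descendants of Ns, excluding Ns and Bf): {Mc, Mt}.
Backdoor paths from Ns to Bf:
  P1: Ns <- Mc -> Mt -> Vg -> Bf
  P2: Ns <- Mc -> Bf
The empty set is not sufficient: P1 (Ns <- Mc -> Mt -> Vg -> Bf) has no collider blocking it and no conditioned non-collider, so it is open.
Try {Mc}:
  P1: blocked at fork node Mc ∈ conditioning set.
  P2: blocked at fork node Mc ∈ conditioning set.
{Mc} contains no descendant of Ns and blocks every backdoor path.
No other singleton works — e.g. {Mt} leaves P2 open — so {Mc} is the unique smallest valid adjustment set.

{Mc}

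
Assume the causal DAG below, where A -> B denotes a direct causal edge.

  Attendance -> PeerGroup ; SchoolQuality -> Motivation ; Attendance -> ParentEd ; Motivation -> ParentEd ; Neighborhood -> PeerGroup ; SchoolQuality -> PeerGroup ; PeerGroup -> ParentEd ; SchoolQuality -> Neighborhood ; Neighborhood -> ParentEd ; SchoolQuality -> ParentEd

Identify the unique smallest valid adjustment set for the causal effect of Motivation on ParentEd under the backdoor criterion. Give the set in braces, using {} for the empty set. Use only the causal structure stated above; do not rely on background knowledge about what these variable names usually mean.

Variables eligible for adjustment (non-descendants of Motivation, excluding Motivation and ParentEd): {Attendance, Neighborhood, PeerGroup, SchoolQuality}.
Backdoor paths from Motivation to ParentEd:
  P1: Motivation <- SchoolQuality -> Neighborhood -> PeerGroup <- Attendance -> ParentEd
  P2: Motivation <- SchoolQuality -> Neighborhood -> PeerGroup -> ParentEd
  P3: Motivation <- SchoolQuality -> Neighborhood -> ParentEd
  P4: Motivation <- SchoolQuality -> PeerGroup <- Attendance -> ParentEd
  P5: Motivation <- SchoolQuality -> PeerGroup <- Neighborhood -> ParentEd
  P6: Motivation <- SchoolQuality -> PeerGroup -> ParentEd
  P7: Motivation <- SchoolQuality -> ParentEd
The empty set is not sufficient: P2 (Motivation <- SchoolQuality -> Neighborhood -> PeerGroup -> ParentEd) has no collider blocking it and no conditioned non-collider, so it is open.
Try {SchoolQuality}:
  P1: blocked at fork node SchoolQuality ∈ conditioning set.
  P2: blocked at fork node SchoolQuality ∈ conditioning set.
  P3: blocked at fork node SchoolQuality ∈ conditioning set.
  P4: blocked at fork node SchoolQuality ∈ conditioning set.
  P5: blocked at fork node SchoolQuality ∈ conditioning set.
  P6: blocked at fork node SchoolQuality ∈ conditioning set.
  P7: blocked at fork node SchoolQuality ∈ conditioning set.
{SchoolQuality} contains no descendant of Motivation and blocks every backdoor path.
No other singleton works — e.g. {Attendance} leaves P2 open — so {SchoolQuality} is the unique smallest valid adjustment set.

{SchoolQuality}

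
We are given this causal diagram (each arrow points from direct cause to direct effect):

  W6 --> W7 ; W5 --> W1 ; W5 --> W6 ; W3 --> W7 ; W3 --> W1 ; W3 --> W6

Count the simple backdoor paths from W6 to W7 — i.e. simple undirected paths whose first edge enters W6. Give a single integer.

A backdoor path from W6 to W7 is any simple undirected path whose first edge points into W6 (i.e. leaves W6 via a parent).
Parents of W6: {W3, W5}.
Enumerating:
  P1: W6 <- W5 -> W1 <- W3 -> W7
  P2: W6 <- W3 -> W7
That exhausts the simple backdoor paths. Count: 2.

2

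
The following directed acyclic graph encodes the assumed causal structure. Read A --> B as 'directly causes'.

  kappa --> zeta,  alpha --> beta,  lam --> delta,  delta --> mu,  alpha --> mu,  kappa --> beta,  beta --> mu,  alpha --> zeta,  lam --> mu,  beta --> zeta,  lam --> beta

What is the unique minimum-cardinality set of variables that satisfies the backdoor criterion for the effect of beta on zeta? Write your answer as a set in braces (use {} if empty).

Variables eligible for adjustment (non-descendants of beta, excluding beta and zeta): {alpha, delta, kappa, lam}.
Backdoor paths from beta to zeta:
  P1: beta <- alpha -> zeta
  P2: beta <- kappa -> zeta
  P3: beta <- lam -> delta -> mu <- alpha -> zeta
  P4: beta <- lam -> mu <- alpha -> zeta
The empty set is not sufficient: P1 (beta <- alpha -> zeta) has no collider blocking it and no conditioned non-collider, so it is open.
Try {alpha, kappa}:
  P1: blocked at fork node alpha ∈ conditioning set.
  P2: blocked at fork node kappa ∈ conditioning set.
  P3: blocked at collider mu (neither it nor any descendant is in the conditioning set).
  P4: blocked at collider mu (neither it nor any descendant is in the conditioning set).
{alpha, kappa} contains no descendant of beta and blocks every backdoor path.
Every element of {alpha, kappa} is needed (dropping alpha leaves P1 open; dropping kappa leaves P2 open), so no proper subset is valid.
Among all size-2 subsets of the eligible variables, only {alpha, kappa} blocks every backdoor path, so it is the unique smallest valid adjustment set.

{alpha, kappa}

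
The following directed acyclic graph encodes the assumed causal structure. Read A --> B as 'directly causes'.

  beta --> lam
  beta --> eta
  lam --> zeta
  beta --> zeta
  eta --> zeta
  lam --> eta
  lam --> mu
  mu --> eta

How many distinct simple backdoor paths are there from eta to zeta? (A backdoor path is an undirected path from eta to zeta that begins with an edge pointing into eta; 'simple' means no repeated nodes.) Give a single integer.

A backdoor path from eta to zeta is any simple undirected path whose first edge points into eta (i.e. leaves eta via a parent).
Parents of eta: {beta, lam, mu}.
Enumerating:
  P1: eta <- beta -> lam -> zeta
  P2: eta <- beta -> zeta
  P3: eta <- lam <- beta -> zeta
  P4: eta <- lam -> zeta
  P5: eta <- mu <- lam <- beta -> zeta
  P6: eta <- mu <- lam -> zeta
That exhausts the simple backdoor paths. Count: 6.

6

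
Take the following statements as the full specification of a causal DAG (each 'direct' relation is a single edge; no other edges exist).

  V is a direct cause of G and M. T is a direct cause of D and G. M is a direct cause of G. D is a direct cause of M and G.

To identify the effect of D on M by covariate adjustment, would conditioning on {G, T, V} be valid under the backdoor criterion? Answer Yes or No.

Backdoor paths from D to M (paths whose first edge points into D):
  P1: D <- T -> G <- V -> M
  P2: D <- T -> G <- M
Condition 1 (no descendant of D in the set): FAILS — G is a descendant of D.
Condition 2 (every backdoor path blocked by {G, T, V}):
  P1: blocked at fork node T ∈ conditioning set.
  P2: blocked at fork node T ∈ conditioning set.
{G, T, V} does not satisfy the backdoor criterion.

No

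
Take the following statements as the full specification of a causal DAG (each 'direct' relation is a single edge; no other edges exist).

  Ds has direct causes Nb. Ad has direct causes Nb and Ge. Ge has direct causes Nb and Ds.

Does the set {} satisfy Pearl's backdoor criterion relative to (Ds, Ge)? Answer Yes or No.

No

Backdoor paths from Ds to Ge (paths whose first edge points into Ds):
  P1: Ds <- Nb -> Ge
  P2: Ds <- Nb -> Ad <- Ge
Condition 1 (no descendant of Ds in the set): holds — descendants of Ds are {Ad, Ge}; none are in {}.
Condition 2 (every backdoor path blocked by {}):
  P1: open — no interior node is in the conditioning set.
  P2: blocked at collider Ad (neither it nor any descendant is in the conditioning set).
{} does not satisfy the backdoor criterion.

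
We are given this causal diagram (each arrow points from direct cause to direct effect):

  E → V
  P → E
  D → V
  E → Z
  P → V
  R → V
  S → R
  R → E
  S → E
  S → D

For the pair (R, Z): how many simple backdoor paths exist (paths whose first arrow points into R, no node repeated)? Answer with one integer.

3

A backdoor path from R to Z is any simple undirected path whose first edge points into R (i.e. leaves R via a parent).
Parents of R: {S}.
Enumerating:
  P1: R <- S -> E -> Z
  P2: R <- S -> D -> V <- P -> E -> Z
  P3: R <- S -> D -> V <- E -> Z
That exhausts the simple backdoor paths. Count: 3.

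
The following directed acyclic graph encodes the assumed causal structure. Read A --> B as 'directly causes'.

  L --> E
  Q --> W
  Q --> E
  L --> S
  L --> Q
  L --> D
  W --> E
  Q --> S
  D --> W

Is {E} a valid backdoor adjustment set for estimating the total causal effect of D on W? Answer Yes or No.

Backdoor paths from D to W (paths whose first edge points into D):
  P1: D <- L -> Q -> W
  P2: D <- L -> Q -> E <- W
  P3: D <- L -> S <- Q -> W
  P4: D <- L -> S <- Q -> E <- W
  P5: D <- L -> E <- Q -> W
  P6: D <- L -> E <- W
Condition 1 (no descendant of D in the set): FAILS — E is a descendant of D.
Condition 2 (every backdoor path blocked by {E}):
  P1: open — no interior node is in the conditioning set.
  P2: open — collider(s) E are conditioned on (or have a conditioned descendant) and no non-collider on the path is in the set.
  P3: blocked at collider S (neither it nor any descendant is in the conditioning set).
  P4: blocked at collider S (neither it nor any descendant is in the conditioning set).
  P5: open — collider(s) E are conditioned on (or have a conditioned descendant) and no non-collider on the path is in the set.
  P6: open — collider(s) E are conditioned on (or have a conditioned descendant) and no non-collider on the path is in the set.
{E} does not satisfy the backdoor criterion.

No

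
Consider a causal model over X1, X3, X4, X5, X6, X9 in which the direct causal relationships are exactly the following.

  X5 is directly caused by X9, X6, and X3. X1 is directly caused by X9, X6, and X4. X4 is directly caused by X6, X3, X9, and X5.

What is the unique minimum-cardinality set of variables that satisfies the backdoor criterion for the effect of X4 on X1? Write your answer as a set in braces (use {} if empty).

{X6, X9}

Variables eligible for adjustment (non-descendants of X4, excluding X4 and X1): {X3, X5, X6, X9}.
Backdoor paths from X4 to X1:
  P1: X4 <- X9 -> X5 <- X6 -> X1
  P2: X4 <- X9 -> X1
  P3: X4 <- X3 -> X5 <- X9 -> X1
  P4: X4 <- X3 -> X5 <- X6 -> X1
  P5: X4 <- X6 -> X5 <- X9 -> X1
  P6: X4 <- X6 -> X1
  P7: X4 <- X5 <- X9 -> X1
  P8: X4 <- X5 <- X6 -> X1
The empty set is not sufficient: P2 (X4 <- X9 -> X1) has no collider blocking it and no conditioned non-collider, so it is open.
Try {X6, X9}:
  P1: blocked at fork node X9 ∈ conditioning set.
  P2: blocked at fork node X9 ∈ conditioning set.
  P3: blocked at collider X5 (neither it nor any descendant is in the conditioning set).
  P4: blocked at collider X5 (neither it nor any descendant is in the conditioning set).
  P5: blocked at fork node X6 ∈ conditioning set.
  P6: blocked at fork node X6 ∈ conditioning set.
  P7: blocked at fork node X9 ∈ conditioning set.
  P8: blocked at fork node X6 ∈ conditioning set.
{X6, X9} contains no descendant of X4 and blocks every backdoor path.
Every element of {X6, X9} is needed (dropping X6 leaves P6 open; dropping X9 leaves P2 open), so no proper subset is valid.
Among all size-2 subsets of the eligible variables, only {X6, X9} blocks every backdoor path, so it is the unique smallest valid adjustment set.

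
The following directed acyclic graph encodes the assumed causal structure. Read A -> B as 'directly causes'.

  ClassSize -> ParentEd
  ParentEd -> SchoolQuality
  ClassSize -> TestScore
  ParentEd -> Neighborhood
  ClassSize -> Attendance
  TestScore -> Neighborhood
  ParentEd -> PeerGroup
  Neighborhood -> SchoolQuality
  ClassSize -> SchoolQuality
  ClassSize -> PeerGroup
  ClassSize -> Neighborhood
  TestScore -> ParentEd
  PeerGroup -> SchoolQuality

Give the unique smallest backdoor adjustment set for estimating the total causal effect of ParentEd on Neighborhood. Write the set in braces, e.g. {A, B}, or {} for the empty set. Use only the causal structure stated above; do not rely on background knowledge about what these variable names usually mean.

{ClassSize, TestScore}

Variables eligible for adjustment (non-descendants of ParentEd, excluding ParentEd and Neighborhood): {Attendance, ClassSize, TestScore}.
Backdoor paths from ParentEd to Neighborhood:
  P1: ParentEd <- ClassSize -> TestScore -> Neighborhood
  P2: ParentEd <- ClassSize -> PeerGroup -> SchoolQuality <- Neighborhood
  P3: ParentEd <- ClassSize -> Neighborhood
  P4: ParentEd <- ClassSize -> SchoolQuality <- Neighborhood
  P5: ParentEd <- TestScore <- ClassSize -> PeerGroup -> SchoolQuality <- Neighborhood
  P6: ParentEd <- TestScore <- ClassSize -> Neighborhood
  P7: ParentEd <- TestScore <- ClassSize -> SchoolQuality <- Neighborhood
  P8: ParentEd <- TestScore -> Neighborhood
The empty set is not sufficient: P1 (ParentEd <- ClassSize -> TestScore -> Neighborhood) has no collider blocking it and no conditioned non-collider, so it is open.
Try {ClassSize, TestScore}:
  P1: blocked at fork node ClassSize ∈ conditioning set.
  P2: blocked at fork node ClassSize ∈ conditioning set.
  P3: blocked at fork node ClassSize ∈ conditioning set.
  P4: blocked at fork node ClassSize ∈ conditioning set.
  P5: blocked at chain node TestScore ∈ conditioning set.
  P6: blocked at chain node TestScore ∈ conditioning set.
  P7: blocked at chain node TestScore ∈ conditioning set.
  P8: blocked at fork node TestScore ∈ conditioning set.
{ClassSize, TestScore} contains no descendant of ParentEd and blocks every backdoor path.
Every element of {ClassSize, TestScore} is needed (dropping ClassSize leaves P3 open; dropping TestScore leaves P8 open), so no proper subset is valid.
Among all size-2 subsets of the eligible variables, only {ClassSize, TestScore} blocks every backdoor path, so it is the unique smallest valid adjustment set.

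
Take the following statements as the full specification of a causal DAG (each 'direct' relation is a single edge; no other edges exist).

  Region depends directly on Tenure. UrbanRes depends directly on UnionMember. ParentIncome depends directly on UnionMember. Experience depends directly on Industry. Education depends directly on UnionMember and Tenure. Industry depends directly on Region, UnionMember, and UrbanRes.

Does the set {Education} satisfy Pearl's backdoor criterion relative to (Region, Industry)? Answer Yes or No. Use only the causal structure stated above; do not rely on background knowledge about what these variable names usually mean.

No

Backdoor paths from Region to Industry (paths whose first edge points into Region):
  P1: Region <- Tenure -> Education <- UnionMember -> UrbanRes -> Industry
  P2: Region <- Tenure -> Education <- UnionMember -> Industry
Condition 1 (no descendant of Region in the set): holds — descendants of Region are {Experience, Industry}; none are in {Education}.
Condition 2 (every backdoor path blocked by {Education}):
  P1: open — collider(s) Education are conditioned on (or have a conditioned descendant) and no non-collider on the path is in the set.
  P2: open — collider(s) Education are conditioned on (or have a conditioned descendant) and no non-collider on the path is in the set.
{Education} does not satisfy the backdoor criterion.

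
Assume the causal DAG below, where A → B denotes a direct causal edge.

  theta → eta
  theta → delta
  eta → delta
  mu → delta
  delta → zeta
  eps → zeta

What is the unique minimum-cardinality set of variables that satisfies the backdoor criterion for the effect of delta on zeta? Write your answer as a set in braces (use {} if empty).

{}

Variables eligible for adjustment (non-descendants of delta, excluding delta and zeta): {eps, eta, mu, theta}.
Backdoor paths from delta to zeta:
  (none)
With no backdoor paths the empty set already satisfies the criterion, and it is trivially minimal.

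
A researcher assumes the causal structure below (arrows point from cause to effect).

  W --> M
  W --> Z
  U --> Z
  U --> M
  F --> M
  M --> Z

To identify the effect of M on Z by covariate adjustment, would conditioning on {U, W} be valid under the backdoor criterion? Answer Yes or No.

Yes

Backdoor paths from M to Z (paths whose first edge points into M):
  P1: M <- U -> Z
  P2: M <- W -> Z
Condition 1 (no descendant of M in the set): holds — descendants of M are {Z}; none are in {U, W}.
Condition 2 (every backdoor path blocked by {U, W}):
  P1: blocked at fork node U ∈ conditioning set.
  P2: blocked at fork node W ∈ conditioning set.
{U, W} satisfies the backdoor criterion.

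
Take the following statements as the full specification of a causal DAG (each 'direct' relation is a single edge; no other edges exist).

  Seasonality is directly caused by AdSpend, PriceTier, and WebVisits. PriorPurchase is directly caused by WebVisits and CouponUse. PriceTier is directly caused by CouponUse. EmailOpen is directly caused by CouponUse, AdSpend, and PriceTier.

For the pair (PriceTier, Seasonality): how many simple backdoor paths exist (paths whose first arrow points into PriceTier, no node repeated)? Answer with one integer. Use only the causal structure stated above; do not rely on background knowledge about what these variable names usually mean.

A backdoor path from PriceTier to Seasonality is any simple undirected path whose first edge points into PriceTier (i.e. leaves PriceTier via a parent).
Parents of PriceTier: {CouponUse}.
Enumerating:
  P1: PriceTier <- CouponUse -> EmailOpen <- AdSpend -> Seasonality
  P2: PriceTier <- CouponUse -> PriorPurchase <- WebVisits -> Seasonality
That exhausts the simple backdoor paths. Count: 2.

2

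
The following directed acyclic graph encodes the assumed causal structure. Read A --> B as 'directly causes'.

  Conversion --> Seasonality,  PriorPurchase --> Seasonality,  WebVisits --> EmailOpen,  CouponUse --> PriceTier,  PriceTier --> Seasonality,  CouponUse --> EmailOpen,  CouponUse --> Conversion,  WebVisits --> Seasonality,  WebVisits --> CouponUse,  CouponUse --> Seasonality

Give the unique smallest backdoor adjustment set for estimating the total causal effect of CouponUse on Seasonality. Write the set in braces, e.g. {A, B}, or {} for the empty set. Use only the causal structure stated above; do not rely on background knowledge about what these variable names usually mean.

{WebVisits}

Variables eligible for adjustment (non-descendants of CouponUse, excluding CouponUse and Seasonality): {PriorPurchase, WebVisits}.
Backdoor paths from CouponUse to Seasonality:
  P1: CouponUse <- WebVisits -> Seasonality
The empty set is not sufficient: P1 (CouponUse <- WebVisits -> Seasonality) has no collider blocking it and no conditioned non-collider, so it is open.
Try {WebVisits}:
  P1: blocked at fork node WebVisits ∈ conditioning set.
{WebVisits} contains no descendant of CouponUse and blocks every backdoor path.
No other singleton works — e.g. {PriorPurchase} leaves P1 open — so {WebVisits} is the unique smallest valid adjustment set.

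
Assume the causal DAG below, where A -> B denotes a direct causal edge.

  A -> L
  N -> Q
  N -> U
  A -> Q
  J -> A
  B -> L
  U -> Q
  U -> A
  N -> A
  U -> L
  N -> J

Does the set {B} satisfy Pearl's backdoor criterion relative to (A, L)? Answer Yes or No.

Backdoor paths from A to L (paths whose first edge points into A):
  P1: A <- N -> U -> L
  P2: A <- N -> Q <- U -> L
  P3: A <- J <- N -> U -> L
  P4: A <- J <- N -> Q <- U -> L
  P5: A <- U -> L
Condition 1 (no descendant of A in the set): holds — descendants of A are {L, Q}; none are in {B}.
Condition 2 (every backdoor path blocked by {B}):
  P1: open — no interior node is in the conditioning set.
  P2: blocked at collider Q (neither it nor any descendant is in the conditioning set).
  P3: open — no interior node is in the conditioning set.
  P4: blocked at collider Q (neither it nor any descendant is in the conditioning set).
  P5: open — no interior node is in the conditioning set.
{B} does not satisfy the backdoor criterion.

No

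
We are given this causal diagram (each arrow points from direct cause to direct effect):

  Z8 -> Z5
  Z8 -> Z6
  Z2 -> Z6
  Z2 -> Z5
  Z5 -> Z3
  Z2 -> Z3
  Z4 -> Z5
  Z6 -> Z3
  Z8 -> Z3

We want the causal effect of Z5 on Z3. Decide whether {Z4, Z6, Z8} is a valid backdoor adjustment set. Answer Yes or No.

No

Backdoor paths from Z5 to Z3 (paths whose first edge points into Z5):
  P1: Z5 <- Z8 -> Z6 <- Z2 -> Z3
  P2: Z5 <- Z8 -> Z6 -> Z3
  P3: Z5 <- Z8 -> Z3
  P4: Z5 <- Z2 -> Z6 <- Z8 -> Z3
  P5: Z5 <- Z2 -> Z6 -> Z3
  P6: Z5 <- Z2 -> Z3
Condition 1 (no descendant of Z5 in the set): holds — descendants of Z5 are {Z3}; none are in {Z4, Z6, Z8}.
Condition 2 (every backdoor path blocked by {Z4, Z6, Z8}):
  P1: blocked at fork node Z8 ∈ conditioning set.
  P2: blocked at fork node Z8 ∈ conditioning set.
  P3: blocked at fork node Z8 ∈ conditioning set.
  P4: blocked at fork node Z8 ∈ conditioning set.
  P5: blocked at chain node Z6 ∈ conditioning set.
  P6: open — no interior node is in the conditioning set.
{Z4, Z6, Z8} does not satisfy the backdoor criterion.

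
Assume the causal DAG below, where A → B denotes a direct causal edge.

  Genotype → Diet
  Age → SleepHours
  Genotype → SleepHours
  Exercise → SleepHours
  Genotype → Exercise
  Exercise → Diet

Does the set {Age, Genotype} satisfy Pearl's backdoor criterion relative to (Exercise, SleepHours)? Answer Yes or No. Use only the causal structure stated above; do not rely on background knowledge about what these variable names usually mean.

Backdoor paths from Exercise to SleepHours (paths whose first edge points into Exercise):
  P1: Exercise <- Genotype -> SleepHours
Condition 1 (no descendant of Exercise in the set): holds — descendants of Exercise are {Diet, SleepHours}; none are in {Age, Genotype}.
Condition 2 (every backdoor path blocked by {Age, Genotype}):
  P1: blocked at fork node Genotype ∈ conditioning set.
{Age, Genotype} satisfies the backdoor criterion.

Yes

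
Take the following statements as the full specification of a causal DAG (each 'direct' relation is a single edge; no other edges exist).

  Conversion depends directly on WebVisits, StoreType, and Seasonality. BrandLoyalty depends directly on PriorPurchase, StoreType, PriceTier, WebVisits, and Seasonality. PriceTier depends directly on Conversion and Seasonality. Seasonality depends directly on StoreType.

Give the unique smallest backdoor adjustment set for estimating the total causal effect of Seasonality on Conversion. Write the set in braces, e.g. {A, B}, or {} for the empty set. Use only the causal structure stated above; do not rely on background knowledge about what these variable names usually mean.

Variables eligible for adjustment (non-descendants of Seasonality, excluding Seasonality and Conversion): {PriorPurchase, StoreType, WebVisits}.
Backdoor paths from Seasonality to Conversion:
  P1: Seasonality <- StoreType -> Conversion
  P2: Seasonality <- StoreType -> BrandLoyalty <- WebVisits -> Conversion
  P3: Seasonality <- StoreType -> BrandLoyalty <- PriceTier <- Conversion
The empty set is not sufficient: P1 (Seasonality <- StoreType -> Conversion) has no collider blocking it and no conditioned non-collider, so it is open.
Try {StoreType}:
  P1: blocked at fork node StoreType ∈ conditioning set.
  P2: blocked at fork node StoreType ∈ conditioning set.
  P3: blocked at fork node StoreType ∈ conditioning set.
{StoreType} contains no descendant of Seasonality and blocks every backdoor path.
No other singleton works — e.g. {WebVisits} leaves P1 open — so {StoreType} is the unique smallest valid adjustment set.

{StoreType}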